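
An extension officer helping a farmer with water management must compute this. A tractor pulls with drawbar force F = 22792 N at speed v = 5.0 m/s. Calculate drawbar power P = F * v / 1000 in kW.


P = F * v / 1000
  = 22792 * 5.0 / 1000
  = 113960 / 1000
  = 113.96 kW


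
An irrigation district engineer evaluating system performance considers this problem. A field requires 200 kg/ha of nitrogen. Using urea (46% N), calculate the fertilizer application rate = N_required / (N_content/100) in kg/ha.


Rate = N_required / (N_content / 100)
     = 200 / (46 / 100)
     = 200 / 0.46
     = 434.78 kg/ha


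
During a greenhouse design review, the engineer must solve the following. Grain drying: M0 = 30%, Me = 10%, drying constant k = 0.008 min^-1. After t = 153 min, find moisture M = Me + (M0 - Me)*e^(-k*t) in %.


M = Me + (M0 - Me) * e^(-k*t)
  = 10 + (30 - 10) * e^(-0.008*153)
  = 10 + 20 * e^(-1.224)
  = 10 + 20 * 0.29405
  = 10 + 5.8810
  = 15.88%


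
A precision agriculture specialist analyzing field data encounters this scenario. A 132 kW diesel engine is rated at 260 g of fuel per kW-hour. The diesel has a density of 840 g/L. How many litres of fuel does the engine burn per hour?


FC = P * BSFC / rho_fuel
   = 132 * 260 / 840
   = 34320 / 840
   = 40.86 L/h


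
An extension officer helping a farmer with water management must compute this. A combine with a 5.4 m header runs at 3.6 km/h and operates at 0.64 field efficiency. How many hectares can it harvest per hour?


C = w * v * eta_f / 10
  = 5.4 * 3.6 * 0.64 / 10
  = 12.44 / 10
  = 1.24 ha/h


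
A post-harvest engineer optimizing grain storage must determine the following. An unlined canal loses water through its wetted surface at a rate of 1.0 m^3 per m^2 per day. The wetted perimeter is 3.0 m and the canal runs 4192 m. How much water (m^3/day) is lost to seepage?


S = C * P * L
  = 1.0 * 3.0 * 4192
  = 12576 m^3/day


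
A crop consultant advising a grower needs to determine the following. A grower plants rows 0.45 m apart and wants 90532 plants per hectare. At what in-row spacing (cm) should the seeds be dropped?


spacing = 10000 / (row_sp * density)
        = 10000 / (0.45 * 90532)
        = 10000 / 40739.40
        = 0.24546 m = 24.55 cm


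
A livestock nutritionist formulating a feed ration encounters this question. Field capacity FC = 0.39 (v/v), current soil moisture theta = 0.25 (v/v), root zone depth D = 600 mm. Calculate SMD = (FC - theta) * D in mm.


SMD = (FC - theta) * D
    = (0.39 - 0.25) * 600
    = 0.140 * 600
    = 84 mm


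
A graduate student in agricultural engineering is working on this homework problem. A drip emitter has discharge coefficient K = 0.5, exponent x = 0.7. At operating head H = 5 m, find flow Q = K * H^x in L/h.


Q = K * H^x
  = 0.5 * 5^0.7
  = 0.5 * 3.0852
  = 1.54 L/h


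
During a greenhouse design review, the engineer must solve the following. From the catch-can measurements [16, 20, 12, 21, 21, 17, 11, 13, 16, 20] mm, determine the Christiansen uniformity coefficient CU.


xbar = 167 / 10 = 16.700
sum|xi - xbar| = 31
CU = 100 * (1 - 31 / (10 * 16.700))
   = 100 * (1 - 0.1856)
   = 81.44%


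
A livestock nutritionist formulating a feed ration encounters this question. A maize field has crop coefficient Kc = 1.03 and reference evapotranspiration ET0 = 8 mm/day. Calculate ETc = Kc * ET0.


ETc = Kc * ET0
    = 1.03 * 8
    = 8.24 mm/day


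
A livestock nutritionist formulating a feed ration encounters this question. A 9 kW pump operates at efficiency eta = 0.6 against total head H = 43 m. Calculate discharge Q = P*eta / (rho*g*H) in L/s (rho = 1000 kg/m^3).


Q = (P * 1000 * eta) / (rho * g * H)
  = (9 * 1000 * 0.6) / (1000 * 9.81 * 43)
  = 5400 / 421830
  = 0.01280 m^3/s = 12.80 L/s


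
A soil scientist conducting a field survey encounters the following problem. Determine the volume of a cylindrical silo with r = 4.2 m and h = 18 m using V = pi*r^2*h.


V = pi * r^2 * h
  = pi * 4.2^2 * 18
  = pi * 17.64 * 18
  = 997.52 m^3


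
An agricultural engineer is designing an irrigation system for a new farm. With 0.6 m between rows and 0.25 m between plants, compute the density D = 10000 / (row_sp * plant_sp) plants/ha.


D = 10000 / (row_sp * plant_sp)
  = 10000 / (0.6 * 0.25)
  = 10000 / 0.1500
  = 66666.67 plants/ha


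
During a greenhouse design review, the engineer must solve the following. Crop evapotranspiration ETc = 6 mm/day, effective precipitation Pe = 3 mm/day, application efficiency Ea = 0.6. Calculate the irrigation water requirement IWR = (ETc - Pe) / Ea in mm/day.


IWR = (ETc - Pe) / Ea
    = (6 - 3) / 0.6
    = 3 / 0.6
    = 5 mm/day


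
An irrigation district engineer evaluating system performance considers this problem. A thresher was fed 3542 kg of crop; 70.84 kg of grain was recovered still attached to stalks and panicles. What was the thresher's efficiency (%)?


eta = (total - unthreshed) / total * 100
    = (3542 - 70.84) / 3542 * 100
    = 3471.16 / 3542 * 100
    = 98%


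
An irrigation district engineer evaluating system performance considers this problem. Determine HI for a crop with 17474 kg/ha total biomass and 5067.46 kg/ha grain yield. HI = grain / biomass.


HI = grain_yield / biomass
   = 5067.46 / 17474
   = 0.29


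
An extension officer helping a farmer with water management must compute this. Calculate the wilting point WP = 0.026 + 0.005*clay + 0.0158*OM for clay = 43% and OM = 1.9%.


WP = 0.026 + 0.005*43 + 0.0158*1.9
   = 0.026 + 0.2150 + 0.0300
   = 0.2710


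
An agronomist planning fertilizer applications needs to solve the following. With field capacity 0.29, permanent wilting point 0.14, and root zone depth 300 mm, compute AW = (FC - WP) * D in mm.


AW = (FC - WP) * D
   = (0.29 - 0.14) * 300
   = 0.15 * 300
   = 45 mm


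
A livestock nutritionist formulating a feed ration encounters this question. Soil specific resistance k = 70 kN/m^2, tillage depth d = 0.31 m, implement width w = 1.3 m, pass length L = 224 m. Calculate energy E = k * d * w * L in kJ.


E = k * d * w * L
  = 70 * 0.31 * 1.3 * 224
  = 6319.04 kJ


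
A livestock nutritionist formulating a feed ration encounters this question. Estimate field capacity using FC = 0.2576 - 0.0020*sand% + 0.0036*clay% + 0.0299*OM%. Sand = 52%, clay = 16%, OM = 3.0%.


FC = 0.2576 - 0.0020*52 + 0.0036*16 + 0.0299*3.0
   = 0.2576 - 0.1040 + 0.0576 + 0.0897
   = 0.3009


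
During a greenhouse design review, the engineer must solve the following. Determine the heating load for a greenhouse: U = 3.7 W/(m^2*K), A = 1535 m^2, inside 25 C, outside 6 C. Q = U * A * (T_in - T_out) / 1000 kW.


dT = 25 - (6) = 19 K
Q = U * A * dT
  = 3.7 * 1535 * 19
  = 107910.50 W = 107.91 kW


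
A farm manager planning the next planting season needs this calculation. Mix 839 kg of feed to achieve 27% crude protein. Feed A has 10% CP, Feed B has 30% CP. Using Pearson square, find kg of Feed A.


parts_A = CP_b - target = 30 - 27 = 3
parts_B = target - CP_a = 27 - 10 = 17
total_parts = 3 + 17 = 20
Feed A = 839 * 3 / 20 = 125.85 kg
Feed B = 839 * 17 / 20 = 713.15 kg

125.85 kg


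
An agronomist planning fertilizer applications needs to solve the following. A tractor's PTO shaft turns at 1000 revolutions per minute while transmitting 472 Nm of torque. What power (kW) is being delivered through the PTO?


P = 2*pi*n*T / 60000
  = 2*pi * 1000 * 472 / 60000
  = 2965663.46 / 60000
  = 49.43 kW


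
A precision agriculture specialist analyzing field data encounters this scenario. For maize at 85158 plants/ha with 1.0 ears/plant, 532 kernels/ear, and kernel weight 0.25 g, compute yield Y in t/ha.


Y = density * ears * kernels * kw
  = 85158 * 1.0 * 532 * 0.25 g/ha
  = 11326014 g/ha
  = 11326.01 kg/ha = 11.33 t/ha


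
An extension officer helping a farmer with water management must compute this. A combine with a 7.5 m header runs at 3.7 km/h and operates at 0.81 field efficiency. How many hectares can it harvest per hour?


C = w * v * eta_f / 10
  = 7.5 * 3.7 * 0.81 / 10
  = 22.48 / 10
  = 2.25 ha/h


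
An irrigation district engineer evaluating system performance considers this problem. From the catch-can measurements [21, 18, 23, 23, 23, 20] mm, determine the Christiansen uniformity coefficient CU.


xbar = 128 / 6 = 21.333
sum|xi - xbar| = 10
CU = 100 * (1 - 10 / (6 * 21.333))
   = 100 * (1 - 0.0781)
   = 92.19%


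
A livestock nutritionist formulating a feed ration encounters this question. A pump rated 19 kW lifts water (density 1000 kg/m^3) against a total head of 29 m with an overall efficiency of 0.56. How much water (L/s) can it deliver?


Q = (P * 1000 * eta) / (rho * g * H)
  = (19 * 1000 * 0.56) / (1000 * 9.81 * 29)
  = 10640 / 284490
  = 0.03740 m^3/s = 37.40 L/s


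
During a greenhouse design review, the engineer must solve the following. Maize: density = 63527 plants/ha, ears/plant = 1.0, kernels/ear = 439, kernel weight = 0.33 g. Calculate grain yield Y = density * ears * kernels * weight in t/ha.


Y = density * ears * kernels * kw
  = 63527 * 1.0 * 439 * 0.33 g/ha
  = 9203156.49 g/ha
  = 9203.16 kg/ha = 9.20 t/ha


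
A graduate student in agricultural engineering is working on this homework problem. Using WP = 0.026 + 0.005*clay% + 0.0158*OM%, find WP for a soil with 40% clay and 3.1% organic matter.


WP = 0.026 + 0.005*40 + 0.0158*3.1
   = 0.026 + 0.2000 + 0.0490
   = 0.2750


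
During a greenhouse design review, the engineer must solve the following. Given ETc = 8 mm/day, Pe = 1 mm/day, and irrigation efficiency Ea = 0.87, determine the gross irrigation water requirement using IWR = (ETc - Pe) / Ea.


IWR = (ETc - Pe) / Ea
    = (8 - 1) / 0.87
    = 7 / 0.87
    = 8.05 mm/day


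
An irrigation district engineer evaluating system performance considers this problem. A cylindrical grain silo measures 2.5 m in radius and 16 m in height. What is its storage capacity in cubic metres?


V = pi * r^2 * h
  = pi * 2.5^2 * 16
  = pi * 6.25 * 16
  = 314.16 m^3


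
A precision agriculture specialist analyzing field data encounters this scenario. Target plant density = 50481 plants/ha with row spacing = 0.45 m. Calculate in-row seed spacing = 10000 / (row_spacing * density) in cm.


spacing = 10000 / (row_sp * density)
        = 10000 / (0.45 * 50481)
        = 10000 / 22716.45
        = 0.44021 m = 44.02 cm


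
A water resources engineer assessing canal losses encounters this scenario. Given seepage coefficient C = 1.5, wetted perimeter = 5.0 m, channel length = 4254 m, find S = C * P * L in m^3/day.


S = C * P * L
  = 1.5 * 5.0 * 4254
  = 31905 m^3/day


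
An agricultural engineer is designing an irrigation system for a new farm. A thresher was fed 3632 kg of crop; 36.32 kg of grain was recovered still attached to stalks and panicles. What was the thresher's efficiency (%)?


eta = (total - unthreshed) / total * 100
    = (3632 - 36.32) / 3632 * 100
    = 3595.68 / 3632 * 100
    = 99%


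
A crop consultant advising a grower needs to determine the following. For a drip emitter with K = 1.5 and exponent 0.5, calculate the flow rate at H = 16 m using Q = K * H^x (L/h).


Q = K * H^x
  = 1.5 * 16^0.5
  = 1.5 * 4
  = 6 L/h


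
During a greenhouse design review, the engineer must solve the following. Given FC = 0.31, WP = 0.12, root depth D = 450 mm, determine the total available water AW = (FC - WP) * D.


AW = (FC - WP) * D
   = (0.31 - 0.12) * 450
   = 0.19 * 450
   = 85.50 mm


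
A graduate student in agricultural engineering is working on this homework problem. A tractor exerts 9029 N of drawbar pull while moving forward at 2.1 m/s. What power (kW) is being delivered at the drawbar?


P = F * v / 1000
  = 9029 * 2.1 / 1000
  = 18960.90 / 1000
  = 18.96 kW


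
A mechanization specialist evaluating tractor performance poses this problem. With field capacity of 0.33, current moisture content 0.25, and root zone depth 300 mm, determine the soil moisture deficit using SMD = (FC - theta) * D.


SMD = (FC - theta) * D
    = (0.33 - 0.25) * 300
    = 0.080 * 300
    = 24 mm


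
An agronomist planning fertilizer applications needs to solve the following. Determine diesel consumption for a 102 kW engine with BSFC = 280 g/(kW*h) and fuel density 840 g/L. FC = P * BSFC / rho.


FC = P * BSFC / rho_fuel
   = 102 * 280 / 840
   = 28560 / 840
   = 34 L/h


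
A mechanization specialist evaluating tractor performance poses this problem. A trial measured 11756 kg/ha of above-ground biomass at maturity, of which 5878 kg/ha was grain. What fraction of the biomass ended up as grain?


HI = grain_yield / biomass
   = 5878 / 11756
   = 0.50


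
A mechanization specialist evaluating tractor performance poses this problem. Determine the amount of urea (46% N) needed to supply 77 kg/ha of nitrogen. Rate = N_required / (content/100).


Rate = N_required / (N_content / 100)
     = 77 / (46 / 100)
     = 77 / 0.46
     = 167.39 kg/ha


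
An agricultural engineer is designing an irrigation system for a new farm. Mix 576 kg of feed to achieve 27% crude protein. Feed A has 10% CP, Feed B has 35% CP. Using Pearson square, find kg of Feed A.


parts_A = CP_b - target = 35 - 27 = 8
parts_B = target - CP_a = 27 - 10 = 17
total_parts = 8 + 17 = 25
Feed A = 576 * 8 / 25 = 184.32 kg
Feed B = 576 * 17 / 25 = 391.68 kg

184.32 kg


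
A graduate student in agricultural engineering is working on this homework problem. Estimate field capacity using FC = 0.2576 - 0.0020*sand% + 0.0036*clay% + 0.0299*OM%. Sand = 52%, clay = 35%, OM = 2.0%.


FC = 0.2576 - 0.0020*52 + 0.0036*35 + 0.0299*2.0
   = 0.2576 - 0.1040 + 0.1260 + 0.0598
   = 0.3394


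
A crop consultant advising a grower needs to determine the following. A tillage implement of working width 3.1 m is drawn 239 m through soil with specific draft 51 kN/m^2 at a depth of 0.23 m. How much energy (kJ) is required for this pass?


E = k * d * w * L
  = 51 * 0.23 * 3.1 * 239
  = 8690.76 kJ


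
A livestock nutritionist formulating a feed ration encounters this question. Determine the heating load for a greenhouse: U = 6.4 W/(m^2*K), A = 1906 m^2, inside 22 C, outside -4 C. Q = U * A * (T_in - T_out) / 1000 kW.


dT = 22 - (-4) = 26 K
Q = U * A * dT
  = 6.4 * 1906 * 26
  = 317158.40 W = 317.16 kW


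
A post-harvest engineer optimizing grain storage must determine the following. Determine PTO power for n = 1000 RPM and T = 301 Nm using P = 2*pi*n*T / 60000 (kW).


P = 2*pi*n*T / 60000
  = 2*pi * 1000 * 301 / 60000
  = 1891238.78 / 60000
  = 31.52 kW


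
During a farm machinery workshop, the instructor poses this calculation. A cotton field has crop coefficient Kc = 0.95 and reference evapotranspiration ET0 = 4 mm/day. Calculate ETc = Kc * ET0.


ETc = Kc * ET0
    = 0.95 * 4
    = 3.80 mm/day


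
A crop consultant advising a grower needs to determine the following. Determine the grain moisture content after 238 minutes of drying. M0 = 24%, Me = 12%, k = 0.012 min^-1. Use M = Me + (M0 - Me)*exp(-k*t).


M = Me + (M0 - Me) * e^(-k*t)
  = 12 + (24 - 12) * e^(-0.012*238)
  = 12 + 12 * e^(-2.856)
  = 12 + 12 * 0.05750
  = 12 + 0.6900
  = 12.69%


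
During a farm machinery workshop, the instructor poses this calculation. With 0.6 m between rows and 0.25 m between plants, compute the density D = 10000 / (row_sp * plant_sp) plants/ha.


D = 10000 / (row_sp * plant_sp)
  = 10000 / (0.6 * 0.25)
  = 10000 / 0.1500
  = 66666.67 plants/ha


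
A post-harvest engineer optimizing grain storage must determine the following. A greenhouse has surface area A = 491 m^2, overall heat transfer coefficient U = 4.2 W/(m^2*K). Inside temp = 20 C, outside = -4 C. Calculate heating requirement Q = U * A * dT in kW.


dT = 20 - (-4) = 24 K
Q = U * A * dT
  = 4.2 * 491 * 24
  = 49492.80 W = 49.49 kW


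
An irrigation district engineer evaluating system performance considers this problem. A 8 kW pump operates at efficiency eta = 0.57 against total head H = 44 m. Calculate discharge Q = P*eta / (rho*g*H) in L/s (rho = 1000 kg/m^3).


Q = (P * 1000 * eta) / (rho * g * H)
  = (8 * 1000 * 0.57) / (1000 * 9.81 * 44)
  = 4560 / 431640
  = 0.01056 m^3/s = 10.56 L/s


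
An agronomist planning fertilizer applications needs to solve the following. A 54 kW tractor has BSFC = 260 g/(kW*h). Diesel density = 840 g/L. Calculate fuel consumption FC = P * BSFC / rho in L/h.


FC = P * BSFC / rho_fuel
   = 54 * 260 / 840
   = 14040 / 840
   = 16.71 L/h


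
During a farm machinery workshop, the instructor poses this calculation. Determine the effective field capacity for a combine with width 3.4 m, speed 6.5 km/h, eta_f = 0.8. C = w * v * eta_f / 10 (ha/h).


C = w * v * eta_f / 10
  = 3.4 * 6.5 * 0.8 / 10
  = 17.68 / 10
  = 1.77 ha/h


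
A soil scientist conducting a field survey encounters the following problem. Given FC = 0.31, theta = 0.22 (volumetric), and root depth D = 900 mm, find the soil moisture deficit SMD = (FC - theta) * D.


SMD = (FC - theta) * D
    = (0.31 - 0.22) * 900
    = 0.090 * 900
    = 81 mm


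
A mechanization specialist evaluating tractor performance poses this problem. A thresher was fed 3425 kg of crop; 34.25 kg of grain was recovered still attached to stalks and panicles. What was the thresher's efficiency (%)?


eta = (total - unthreshed) / total * 100
    = (3425 - 34.25) / 3425 * 100
    = 3390.75 / 3425 * 100
    = 99%


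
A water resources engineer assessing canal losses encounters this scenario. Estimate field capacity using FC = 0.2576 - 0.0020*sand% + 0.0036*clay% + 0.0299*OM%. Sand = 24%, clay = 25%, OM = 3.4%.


FC = 0.2576 - 0.0020*24 + 0.0036*25 + 0.0299*3.4
   = 0.2576 - 0.0480 + 0.0900 + 0.1017
   = 0.4013


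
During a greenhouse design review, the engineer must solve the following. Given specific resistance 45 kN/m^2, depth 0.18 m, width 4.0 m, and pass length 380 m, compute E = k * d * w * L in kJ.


E = k * d * w * L
  = 45 * 0.18 * 4.0 * 380
  = 12312 kJ


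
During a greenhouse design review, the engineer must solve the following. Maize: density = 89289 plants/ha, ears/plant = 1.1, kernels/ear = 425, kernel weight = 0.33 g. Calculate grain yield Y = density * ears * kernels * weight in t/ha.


Y = density * ears * kernels * kw
  = 89289 * 1.1 * 425 * 0.33 g/ha
  = 13775060.48 g/ha
  = 13775.06 kg/ha = 13.78 t/ha


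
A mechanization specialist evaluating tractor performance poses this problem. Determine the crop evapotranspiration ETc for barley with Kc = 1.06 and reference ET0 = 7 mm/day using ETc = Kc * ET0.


ETc = Kc * ET0
    = 1.06 * 7
    = 7.42 mm/day


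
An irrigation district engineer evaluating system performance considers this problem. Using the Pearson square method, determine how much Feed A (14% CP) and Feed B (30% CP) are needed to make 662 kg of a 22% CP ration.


parts_A = CP_b - target = 30 - 22 = 8
parts_B = target - CP_a = 22 - 14 = 8
total_parts = 8 + 8 = 16
Feed A = 662 * 8 / 16 = 331 kg
Feed B = 662 * 8 / 16 = 331 kg


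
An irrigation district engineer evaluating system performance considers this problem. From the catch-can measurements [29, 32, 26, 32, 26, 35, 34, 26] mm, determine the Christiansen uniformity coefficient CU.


xbar = 240 / 8 = 30
sum|xi - xbar| = 26
CU = 100 * (1 - 26 / (8 * 30))
   = 100 * (1 - 0.1083)
   = 89.17%


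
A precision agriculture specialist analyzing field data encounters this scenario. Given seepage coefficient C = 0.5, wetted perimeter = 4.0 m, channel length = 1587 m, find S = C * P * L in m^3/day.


S = C * P * L
  = 0.5 * 4.0 * 1587
  = 3174 m^3/day


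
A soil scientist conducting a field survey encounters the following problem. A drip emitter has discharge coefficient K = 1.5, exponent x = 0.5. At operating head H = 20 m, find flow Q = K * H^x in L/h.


Q = K * H^x
  = 1.5 * 20^0.5
  = 1.5 * 4.4721
  = 6.71 L/h


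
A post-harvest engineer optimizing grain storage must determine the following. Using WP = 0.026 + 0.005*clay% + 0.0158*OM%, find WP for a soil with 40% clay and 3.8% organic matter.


WP = 0.026 + 0.005*40 + 0.0158*3.8
   = 0.026 + 0.2000 + 0.0600
   = 0.2860


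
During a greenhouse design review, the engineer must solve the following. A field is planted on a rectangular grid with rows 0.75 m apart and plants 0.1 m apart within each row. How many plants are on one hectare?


D = 10000 / (row_sp * plant_sp)
  = 10000 / (0.75 * 0.1)
  = 10000 / 0.0750
  = 133333.33 plants/ha


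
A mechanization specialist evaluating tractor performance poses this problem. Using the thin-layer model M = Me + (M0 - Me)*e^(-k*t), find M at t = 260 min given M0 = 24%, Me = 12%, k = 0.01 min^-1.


M = Me + (M0 - Me) * e^(-k*t)
  = 12 + (24 - 12) * e^(-0.01*260)
  = 12 + 12 * e^(-2.600)
  = 12 + 12 * 0.07427
  = 12 + 0.8913
  = 12.89%


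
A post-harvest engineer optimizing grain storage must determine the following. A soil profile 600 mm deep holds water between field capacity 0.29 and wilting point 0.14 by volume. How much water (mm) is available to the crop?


AW = (FC - WP) * D
   = (0.29 - 0.14) * 600
   = 0.15 * 600
   = 90 mm


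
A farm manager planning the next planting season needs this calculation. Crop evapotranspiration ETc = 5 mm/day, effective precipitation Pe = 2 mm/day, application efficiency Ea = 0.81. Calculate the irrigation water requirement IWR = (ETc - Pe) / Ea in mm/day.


IWR = (ETc - Pe) / Ea
    = (5 - 2) / 0.81
    = 3 / 0.81
    = 3.70 mm/day


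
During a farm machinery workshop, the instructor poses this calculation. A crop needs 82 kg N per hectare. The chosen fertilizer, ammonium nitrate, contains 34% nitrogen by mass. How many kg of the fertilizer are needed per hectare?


Rate = N_required / (N_content / 100)
     = 82 / (34 / 100)
     = 82 / 0.34
     = 241.18 kg/ha


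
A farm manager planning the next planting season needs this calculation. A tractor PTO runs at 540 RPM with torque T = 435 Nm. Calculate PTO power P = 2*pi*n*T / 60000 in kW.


P = 2*pi*n*T / 60000
  = 2*pi * 540 * 435 / 60000
  = 1475920.23 / 60000
  = 24.60 kW


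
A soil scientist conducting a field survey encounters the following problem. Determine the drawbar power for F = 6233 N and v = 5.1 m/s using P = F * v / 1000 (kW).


P = F * v / 1000
  = 6233 * 5.1 / 1000
  = 31788.30 / 1000
  = 31.79 kW


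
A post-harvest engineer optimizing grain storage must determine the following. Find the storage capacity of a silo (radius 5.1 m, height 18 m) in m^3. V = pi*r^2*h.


V = pi * r^2 * h
  = pi * 5.1^2 * 18
  = pi * 26.01 * 18
  = 1470.83 m^3


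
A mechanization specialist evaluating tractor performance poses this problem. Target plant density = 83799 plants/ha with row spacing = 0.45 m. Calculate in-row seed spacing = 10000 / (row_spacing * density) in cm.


spacing = 10000 / (row_sp * density)
        = 10000 / (0.45 * 83799)
        = 10000 / 37709.55
        = 0.26518 m = 26.52 cm


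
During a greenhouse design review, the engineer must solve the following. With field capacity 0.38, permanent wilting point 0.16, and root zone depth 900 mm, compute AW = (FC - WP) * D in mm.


AW = (FC - WP) * D
   = (0.38 - 0.16) * 900
   = 0.22 * 900
   = 198 mm


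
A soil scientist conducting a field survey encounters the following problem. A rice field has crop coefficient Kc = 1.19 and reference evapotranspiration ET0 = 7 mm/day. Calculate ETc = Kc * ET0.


ETc = Kc * ET0
    = 1.19 * 7
    = 8.33 mm/day


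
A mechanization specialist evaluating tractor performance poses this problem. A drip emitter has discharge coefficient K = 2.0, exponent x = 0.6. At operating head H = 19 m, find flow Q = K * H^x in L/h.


Q = K * H^x
  = 2.0 * 19^0.6
  = 2.0 * 5.8513
  = 11.70 L/h


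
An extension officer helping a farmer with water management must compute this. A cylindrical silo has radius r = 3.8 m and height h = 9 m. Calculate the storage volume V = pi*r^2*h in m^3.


V = pi * r^2 * h
  = pi * 3.8^2 * 9
  = pi * 14.44 * 9
  = 408.28 m^3


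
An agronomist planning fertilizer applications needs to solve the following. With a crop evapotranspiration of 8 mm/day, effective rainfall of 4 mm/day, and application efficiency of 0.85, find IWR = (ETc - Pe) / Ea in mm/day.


IWR = (ETc - Pe) / Ea
    = (8 - 4) / 0.85
    = 4 / 0.85
    = 4.71 mm/day


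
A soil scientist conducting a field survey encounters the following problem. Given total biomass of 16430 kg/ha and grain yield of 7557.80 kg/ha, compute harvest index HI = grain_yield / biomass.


HI = grain_yield / biomass
   = 7557.80 / 16430
   = 0.46


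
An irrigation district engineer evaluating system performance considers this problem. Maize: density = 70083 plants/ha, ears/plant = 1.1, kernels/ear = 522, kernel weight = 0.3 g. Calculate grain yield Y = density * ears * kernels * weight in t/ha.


Y = density * ears * kernels * kw
  = 70083 * 1.1 * 522 * 0.3 g/ha
  = 12072497.58 g/ha
  = 12072.50 kg/ha = 12.07 t/ha


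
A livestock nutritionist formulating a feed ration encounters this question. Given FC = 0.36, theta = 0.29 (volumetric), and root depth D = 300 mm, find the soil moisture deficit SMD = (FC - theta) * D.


SMD = (FC - theta) * D
    = (0.36 - 0.29) * 300
    = 0.070 * 300
    = 21 mm


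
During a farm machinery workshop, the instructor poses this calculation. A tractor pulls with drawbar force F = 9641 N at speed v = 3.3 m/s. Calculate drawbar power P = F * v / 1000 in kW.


P = F * v / 1000
  = 9641 * 3.3 / 1000
  = 31815.30 / 1000
  = 31.82 kW


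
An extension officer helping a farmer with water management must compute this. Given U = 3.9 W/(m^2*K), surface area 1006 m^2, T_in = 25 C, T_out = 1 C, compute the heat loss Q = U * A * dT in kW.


dT = 25 - (1) = 24 K
Q = U * A * dT
  = 3.9 * 1006 * 24
  = 94161.60 W = 94.16 kW


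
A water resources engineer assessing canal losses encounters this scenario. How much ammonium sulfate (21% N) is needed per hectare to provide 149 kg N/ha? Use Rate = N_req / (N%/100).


Rate = N_required / (N_content / 100)
     = 149 / (21 / 100)
     = 149 / 0.21
     = 709.52 kg/ha


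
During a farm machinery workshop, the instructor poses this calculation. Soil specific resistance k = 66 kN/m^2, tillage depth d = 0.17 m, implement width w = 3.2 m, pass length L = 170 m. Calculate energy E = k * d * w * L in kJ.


E = k * d * w * L
  = 66 * 0.17 * 3.2 * 170
  = 6103.68 kJ


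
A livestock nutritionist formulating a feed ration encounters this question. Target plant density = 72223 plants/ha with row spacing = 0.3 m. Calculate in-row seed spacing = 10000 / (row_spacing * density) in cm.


spacing = 10000 / (row_sp * density)
        = 10000 / (0.3 * 72223)
        = 10000 / 21666.90
        = 0.46153 m = 46.15 cm


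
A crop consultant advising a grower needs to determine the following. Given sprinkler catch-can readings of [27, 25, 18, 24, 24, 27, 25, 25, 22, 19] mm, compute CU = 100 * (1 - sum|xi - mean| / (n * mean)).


xbar = 236 / 10 = 23.600
sum|xi - xbar| = 23.600
CU = 100 * (1 - 23.600 / (10 * 23.600))
   = 100 * (1 - 0.1000)
   = 90%


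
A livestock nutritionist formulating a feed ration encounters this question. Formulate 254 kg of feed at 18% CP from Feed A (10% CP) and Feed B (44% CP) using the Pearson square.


parts_A = CP_b - target = 44 - 18 = 26
parts_B = target - CP_a = 18 - 10 = 8
total_parts = 26 + 8 = 34
Feed A = 254 * 26 / 34 = 194.24 kg
Feed B = 254 * 8 / 34 = 59.76 kg

194.24 kg


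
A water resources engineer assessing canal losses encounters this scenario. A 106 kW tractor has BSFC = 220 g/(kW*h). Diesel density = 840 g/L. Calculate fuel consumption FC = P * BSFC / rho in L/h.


FC = P * BSFC / rho_fuel
   = 106 * 220 / 840
   = 23320 / 840
   = 27.76 L/h


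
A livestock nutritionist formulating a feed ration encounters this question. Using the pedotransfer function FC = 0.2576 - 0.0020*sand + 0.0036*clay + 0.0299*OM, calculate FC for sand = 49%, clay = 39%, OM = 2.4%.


FC = 0.2576 - 0.0020*49 + 0.0036*39 + 0.0299*2.4
   = 0.2576 - 0.0980 + 0.1404 + 0.0718
   = 0.3718


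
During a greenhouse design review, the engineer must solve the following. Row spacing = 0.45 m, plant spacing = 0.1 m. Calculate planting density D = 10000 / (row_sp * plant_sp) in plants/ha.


D = 10000 / (row_sp * plant_sp)
  = 10000 / (0.45 * 0.1)
  = 10000 / 0.0450
  = 222222.22 plants/ha


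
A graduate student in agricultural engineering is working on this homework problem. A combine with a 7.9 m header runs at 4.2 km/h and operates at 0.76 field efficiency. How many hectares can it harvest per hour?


C = w * v * eta_f / 10
  = 7.9 * 4.2 * 0.76 / 10
  = 25.22 / 10
  = 2.52 ha/h


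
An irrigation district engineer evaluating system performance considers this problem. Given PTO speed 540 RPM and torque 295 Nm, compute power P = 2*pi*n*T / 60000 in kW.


P = 2*pi*n*T / 60000
  = 2*pi * 540 * 295 / 60000
  = 1000911.42 / 60000
  = 16.68 kW


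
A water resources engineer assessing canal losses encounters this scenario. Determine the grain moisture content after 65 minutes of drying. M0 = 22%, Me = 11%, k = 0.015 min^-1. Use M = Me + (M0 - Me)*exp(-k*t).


M = Me + (M0 - Me) * e^(-k*t)
  = 11 + (22 - 11) * e^(-0.015*65)
  = 11 + 11 * e^(-0.975)
  = 11 + 11 * 0.37719
  = 11 + 4.1491
  = 15.15%


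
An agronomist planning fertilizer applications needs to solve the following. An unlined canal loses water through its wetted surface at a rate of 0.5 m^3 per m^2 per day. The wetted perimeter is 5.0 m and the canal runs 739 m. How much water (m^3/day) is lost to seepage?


S = C * P * L
  = 0.5 * 5.0 * 739
  = 1847.50 m^3/day


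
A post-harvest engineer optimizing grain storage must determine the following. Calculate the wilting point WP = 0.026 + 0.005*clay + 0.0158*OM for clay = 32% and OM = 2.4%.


WP = 0.026 + 0.005*32 + 0.0158*2.4
   = 0.026 + 0.1600 + 0.0379
   = 0.2239


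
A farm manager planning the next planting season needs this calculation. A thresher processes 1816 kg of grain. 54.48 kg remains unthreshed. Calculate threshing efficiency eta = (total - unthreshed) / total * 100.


eta = (total - unthreshed) / total * 100
    = (1816 - 54.48) / 1816 * 100
    = 1761.52 / 1816 * 100
    = 97%


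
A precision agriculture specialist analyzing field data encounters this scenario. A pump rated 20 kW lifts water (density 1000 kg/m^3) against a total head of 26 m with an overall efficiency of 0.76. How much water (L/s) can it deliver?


Q = (P * 1000 * eta) / (rho * g * H)
  = (20 * 1000 * 0.76) / (1000 * 9.81 * 26)
  = 15200 / 255060
  = 0.05959 m^3/s = 59.59 L/s


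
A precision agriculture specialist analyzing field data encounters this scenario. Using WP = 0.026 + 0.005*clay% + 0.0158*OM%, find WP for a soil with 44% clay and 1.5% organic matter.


WP = 0.026 + 0.005*44 + 0.0158*1.5
   = 0.026 + 0.2200 + 0.0237
   = 0.2697


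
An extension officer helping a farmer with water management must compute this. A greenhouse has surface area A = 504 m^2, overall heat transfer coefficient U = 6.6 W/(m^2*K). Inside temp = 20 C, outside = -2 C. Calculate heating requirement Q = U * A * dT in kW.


dT = 20 - (-2) = 22 K
Q = U * A * dT
  = 6.6 * 504 * 22
  = 73180.80 W = 73.18 kW


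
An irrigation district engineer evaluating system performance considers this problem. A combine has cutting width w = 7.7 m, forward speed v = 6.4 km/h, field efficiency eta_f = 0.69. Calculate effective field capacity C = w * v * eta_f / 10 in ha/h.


C = w * v * eta_f / 10
  = 7.7 * 6.4 * 0.69 / 10
  = 34.00 / 10
  = 3.40 ha/h


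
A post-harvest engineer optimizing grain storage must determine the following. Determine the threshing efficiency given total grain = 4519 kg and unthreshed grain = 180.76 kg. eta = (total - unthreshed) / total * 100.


eta = (total - unthreshed) / total * 100
    = (4519 - 180.76) / 4519 * 100
    = 4338.24 / 4519 * 100
    = 96%


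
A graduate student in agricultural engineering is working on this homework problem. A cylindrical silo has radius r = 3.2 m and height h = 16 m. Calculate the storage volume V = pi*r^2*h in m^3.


V = pi * r^2 * h
  = pi * 3.2^2 * 16
  = pi * 10.24 * 16
  = 514.72 m^3


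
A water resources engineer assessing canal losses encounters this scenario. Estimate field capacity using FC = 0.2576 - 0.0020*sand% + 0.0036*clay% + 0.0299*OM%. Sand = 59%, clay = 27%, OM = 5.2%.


FC = 0.2576 - 0.0020*59 + 0.0036*27 + 0.0299*5.2
   = 0.2576 - 0.1180 + 0.0972 + 0.1555
   = 0.3923


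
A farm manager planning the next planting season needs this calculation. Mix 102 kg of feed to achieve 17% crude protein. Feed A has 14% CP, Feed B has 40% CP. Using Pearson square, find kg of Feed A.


parts_A = CP_b - target = 40 - 17 = 23
parts_B = target - CP_a = 17 - 14 = 3
total_parts = 23 + 3 = 26
Feed A = 102 * 23 / 26 = 90.23 kg
Feed B = 102 * 3 / 26 = 11.77 kg

90.23 kg


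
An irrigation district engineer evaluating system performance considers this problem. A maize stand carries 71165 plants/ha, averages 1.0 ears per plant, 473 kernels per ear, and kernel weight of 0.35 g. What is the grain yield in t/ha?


Y = density * ears * kernels * kw
  = 71165 * 1.0 * 473 * 0.35 g/ha
  = 11781365.75 g/ha
  = 11781.37 kg/ha = 11.78 t/ha


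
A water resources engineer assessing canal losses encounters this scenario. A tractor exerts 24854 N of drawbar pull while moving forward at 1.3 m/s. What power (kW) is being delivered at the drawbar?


P = F * v / 1000
  = 24854 * 1.3 / 1000
  = 32310.20 / 1000
  = 32.31 kW


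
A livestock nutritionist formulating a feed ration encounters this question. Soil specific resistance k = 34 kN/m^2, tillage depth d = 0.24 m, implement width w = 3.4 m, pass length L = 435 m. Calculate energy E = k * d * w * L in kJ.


E = k * d * w * L
  = 34 * 0.24 * 3.4 * 435
  = 12068.64 kJ


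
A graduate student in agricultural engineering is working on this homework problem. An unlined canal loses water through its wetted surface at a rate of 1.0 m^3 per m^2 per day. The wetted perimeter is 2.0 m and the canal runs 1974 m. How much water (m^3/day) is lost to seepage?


S = C * P * L
  = 1.0 * 2.0 * 1974
  = 3948 m^3/day


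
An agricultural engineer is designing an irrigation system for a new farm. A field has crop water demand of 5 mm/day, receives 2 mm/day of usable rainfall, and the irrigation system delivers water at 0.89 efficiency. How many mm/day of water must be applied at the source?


IWR = (ETc - Pe) / Ea
    = (5 - 2) / 0.89
    = 3 / 0.89
    = 3.37 mm/day


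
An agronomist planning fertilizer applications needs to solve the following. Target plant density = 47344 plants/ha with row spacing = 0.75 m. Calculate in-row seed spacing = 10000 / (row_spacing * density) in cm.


spacing = 10000 / (row_sp * density)
        = 10000 / (0.75 * 47344)
        = 10000 / 35508
        = 0.28163 m = 28.16 cm


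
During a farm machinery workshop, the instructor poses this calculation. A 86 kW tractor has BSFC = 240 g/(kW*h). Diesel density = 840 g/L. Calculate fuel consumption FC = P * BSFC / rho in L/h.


FC = P * BSFC / rho_fuel
   = 86 * 240 / 840
   = 20640 / 840
   = 24.57 L/h


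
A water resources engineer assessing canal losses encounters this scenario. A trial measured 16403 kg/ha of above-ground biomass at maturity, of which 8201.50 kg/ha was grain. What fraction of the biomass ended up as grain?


HI = grain_yield / biomass
   = 8201.50 / 16403
   = 0.50


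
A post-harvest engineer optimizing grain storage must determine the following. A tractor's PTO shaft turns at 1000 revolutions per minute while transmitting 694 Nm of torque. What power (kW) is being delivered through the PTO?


P = 2*pi*n*T / 60000
  = 2*pi * 1000 * 694 / 60000
  = 4360530.60 / 60000
  = 72.68 kW


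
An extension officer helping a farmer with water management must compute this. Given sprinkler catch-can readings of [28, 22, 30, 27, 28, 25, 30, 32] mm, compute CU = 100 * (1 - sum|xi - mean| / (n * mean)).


xbar = 222 / 8 = 27.750
sum|xi - xbar| = 18.500
CU = 100 * (1 - 18.500 / (8 * 27.750))
   = 100 * (1 - 0.0833)
   = 91.67%


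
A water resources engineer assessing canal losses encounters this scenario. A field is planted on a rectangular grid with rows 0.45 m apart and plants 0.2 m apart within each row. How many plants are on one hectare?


D = 10000 / (row_sp * plant_sp)
  = 10000 / (0.45 * 0.2)
  = 10000 / 0.0900
  = 111111.11 plants/ha


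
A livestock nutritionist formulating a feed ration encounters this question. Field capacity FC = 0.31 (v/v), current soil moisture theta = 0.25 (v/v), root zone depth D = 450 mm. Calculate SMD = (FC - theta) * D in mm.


SMD = (FC - theta) * D
    = (0.31 - 0.25) * 450
    = 0.060 * 450
    = 27 mm


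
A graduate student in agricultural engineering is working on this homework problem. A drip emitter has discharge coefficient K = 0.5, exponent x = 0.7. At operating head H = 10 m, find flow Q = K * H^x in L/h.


Q = K * H^x
  = 0.5 * 10^0.7
  = 0.5 * 5.0119
  = 2.51 L/h


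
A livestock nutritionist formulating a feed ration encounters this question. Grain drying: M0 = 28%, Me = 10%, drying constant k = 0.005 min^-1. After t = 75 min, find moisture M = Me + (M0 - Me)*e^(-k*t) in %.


M = Me + (M0 - Me) * e^(-k*t)
  = 10 + (28 - 10) * e^(-0.005*75)
  = 10 + 18 * e^(-0.375)
  = 10 + 18 * 0.68729
  = 10 + 12.3712
  = 22.37%


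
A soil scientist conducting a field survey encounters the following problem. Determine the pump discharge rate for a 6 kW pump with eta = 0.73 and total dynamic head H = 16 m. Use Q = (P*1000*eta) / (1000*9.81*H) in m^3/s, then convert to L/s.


Q = (P * 1000 * eta) / (rho * g * H)
  = (6 * 1000 * 0.73) / (1000 * 9.81 * 16)
  = 4380 / 156960
  = 0.02791 m^3/s = 27.91 L/s


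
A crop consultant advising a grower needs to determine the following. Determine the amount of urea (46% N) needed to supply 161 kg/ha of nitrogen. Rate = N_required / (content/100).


Rate = N_required / (N_content / 100)
     = 161 / (46 / 100)
     = 161 / 0.46
     = 350 kg/ha


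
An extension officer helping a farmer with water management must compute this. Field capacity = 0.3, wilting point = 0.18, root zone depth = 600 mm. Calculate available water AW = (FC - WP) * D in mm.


AW = (FC - WP) * D
   = (0.3 - 0.18) * 600
   = 0.12 * 600
   = 72 mm


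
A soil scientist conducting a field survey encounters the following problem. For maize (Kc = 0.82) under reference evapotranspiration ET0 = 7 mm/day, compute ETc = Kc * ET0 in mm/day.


ETc = Kc * ET0
    = 0.82 * 7
    = 5.74 mm/day


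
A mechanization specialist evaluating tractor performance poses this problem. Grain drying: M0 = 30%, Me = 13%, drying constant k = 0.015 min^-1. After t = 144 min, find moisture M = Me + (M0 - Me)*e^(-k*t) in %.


M = Me + (M0 - Me) * e^(-k*t)
  = 13 + (30 - 13) * e^(-0.015*144)
  = 13 + 17 * e^(-2.160)
  = 13 + 17 * 0.11533
  = 13 + 1.9605
  = 14.96%


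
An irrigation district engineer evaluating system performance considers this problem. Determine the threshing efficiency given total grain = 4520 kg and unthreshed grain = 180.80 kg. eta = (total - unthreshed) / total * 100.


eta = (total - unthreshed) / total * 100
    = (4520 - 180.80) / 4520 * 100
    = 4339.20 / 4520 * 100
    = 96%


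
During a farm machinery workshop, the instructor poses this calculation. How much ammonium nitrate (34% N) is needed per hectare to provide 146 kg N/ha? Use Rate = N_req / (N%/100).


Rate = N_required / (N_content / 100)
     = 146 / (34 / 100)
     = 146 / 0.34
     = 429.41 kg/ha


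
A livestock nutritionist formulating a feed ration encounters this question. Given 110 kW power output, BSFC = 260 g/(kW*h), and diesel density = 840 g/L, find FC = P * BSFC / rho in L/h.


FC = P * BSFC / rho_fuel
   = 110 * 260 / 840
   = 28600 / 840
   = 34.05 L/h
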